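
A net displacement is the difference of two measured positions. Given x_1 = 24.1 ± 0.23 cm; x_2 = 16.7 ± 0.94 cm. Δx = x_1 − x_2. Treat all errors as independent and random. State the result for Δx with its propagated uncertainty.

7.40 ± 0.968 cm

Each term contributes (cᵢ δxᵢ)² to (δΔx)²:
  (δx_1)² = 0.0529;  (δx_2)² = 0.884
δΔx = √(0.936) = 0.968 cm
Δx = 7.40 cm.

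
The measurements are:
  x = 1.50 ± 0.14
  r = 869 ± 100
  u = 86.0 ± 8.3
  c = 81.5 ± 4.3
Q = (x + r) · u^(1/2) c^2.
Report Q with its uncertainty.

(5.36 ± 0.876) × 10^7

Let w = x + r = 870. δw = √(δx² + δr²) = √(0.0196 + 10000) = 100, so δw/w = 0.115.
Q is then a monomial in w, u, c:
δQ/Q = √((δw/w)² + (½·δu/u)² + (2·δc/c)²) = √(0.0132 + 0.00233 + 0.0111) = 0.163
Q = 5.36e+07, so δQ = 0.163 × 5.36e+07 = 8.76e+06.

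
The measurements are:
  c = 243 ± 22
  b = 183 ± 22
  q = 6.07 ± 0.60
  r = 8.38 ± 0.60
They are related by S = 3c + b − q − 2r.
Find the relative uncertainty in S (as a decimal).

S is a linear combination, so absolute uncertainties add in quadrature:
  (3·δc)² = 4360;  (δb)² = 484;  (δq)² = 0.360;  (2·δr)² = 1.44
δS = √(4840) = 69.6
S = 889, so δS/S = 69.6/889 = 0.0783.

0.0783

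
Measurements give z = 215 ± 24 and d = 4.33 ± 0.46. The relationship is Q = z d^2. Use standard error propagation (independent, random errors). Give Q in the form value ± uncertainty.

For a monomial Q ∝ z, d^2, fractional errors add in quadrature:
  (1·δz/z)² = (1×0.112)² = 0.0125;  (2·δd/d)² = (2×0.106)² = 0.0451
δQ/Q = √(0.0576) = 0.240
Q = 4030, so δQ = 0.240 × 4030 = 967.

4030 ± 967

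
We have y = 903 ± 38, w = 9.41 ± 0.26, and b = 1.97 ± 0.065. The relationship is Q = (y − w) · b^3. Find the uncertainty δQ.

736

Let u = y − w = 894. δu = √(δy² + δw²) = √(1440 + 0.0676) = 38.0, so δu/u = 0.0425.
Q is then a monomial in u, b:
δQ/Q = √((δu/u)² + (3·δb/b)²) = √(0.00181 + 0.00980) = 0.108
Q = 6830, so δQ = 0.108 × 6830 = 736.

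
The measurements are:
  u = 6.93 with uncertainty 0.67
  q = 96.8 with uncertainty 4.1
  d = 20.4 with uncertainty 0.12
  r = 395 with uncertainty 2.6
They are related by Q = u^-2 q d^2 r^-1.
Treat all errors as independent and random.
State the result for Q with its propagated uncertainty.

Products/powers → add relative errors in quadrature, weighted by exponent:
  (-2·δu/u)² = (-2×0.0967)² = 0.0374;  (1·δq/q)² = (1×0.0424)² = 0.00179;  (2·δd/d)² = (2×0.00588)² = 0.000138;  (-1·δr/r)² = (-1×0.00658)² = 4.33e-05
δQ/Q = √(0.0394) = 0.198
Q = 2.12, so δQ = 0.198 × 2.12 = 0.421.

2.12 ± 0.421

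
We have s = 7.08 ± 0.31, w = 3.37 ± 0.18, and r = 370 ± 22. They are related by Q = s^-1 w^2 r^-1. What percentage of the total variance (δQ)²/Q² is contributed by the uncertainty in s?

(δQ/Q)² = (-1·δs/s)² + (2·δw/w)² + (-1·δr/r)²
  s term: (-1×0.0438)² = 0.00192
  w term: (2×0.0534)² = 0.0114
  r term: (-1×0.0595)² = 0.00354
Total = 0.0169. Share from s = 0.00192/0.0169 = 0.114.

11.4%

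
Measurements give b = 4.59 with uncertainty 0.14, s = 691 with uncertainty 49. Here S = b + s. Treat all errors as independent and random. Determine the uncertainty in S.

49.0

For a sum/difference, combine absolute errors in quadrature:
  (δb)² = 0.0196;  (δs)² = 2400
δS = √(2400) = 49.0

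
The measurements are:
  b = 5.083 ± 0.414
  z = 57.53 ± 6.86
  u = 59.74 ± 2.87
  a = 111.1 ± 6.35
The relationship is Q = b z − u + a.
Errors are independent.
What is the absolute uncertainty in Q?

42.8

Let p = b·z = 292.4. δp/p = √((1·δb/b)² + (1·δz/z)²) = √(0.00663 + 0.0142) = 0.144, so δp = 42.2.
Q = p − u + a: δQ = √(δp² + δu² + δa²) = √(1780 + 8.24 + 40.3) = 42.8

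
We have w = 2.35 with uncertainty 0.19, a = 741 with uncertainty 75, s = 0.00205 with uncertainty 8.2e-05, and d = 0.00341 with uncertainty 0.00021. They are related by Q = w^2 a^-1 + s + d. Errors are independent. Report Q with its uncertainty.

Let p = w^2·a^-1 = 0.00745. δp/p = √((2·δw/w)² + (-1·δa/a)²) = √(0.0261 + 0.0102) = 0.191, so δp = 0.00142.
Q = p + s + d: δQ = √(δp² + δs² + δd²) = √(2.02e-06 + 6.72e-09 + 4.41e-08) = 0.00144
Q = 0.0129.

0.0129 ± 0.00144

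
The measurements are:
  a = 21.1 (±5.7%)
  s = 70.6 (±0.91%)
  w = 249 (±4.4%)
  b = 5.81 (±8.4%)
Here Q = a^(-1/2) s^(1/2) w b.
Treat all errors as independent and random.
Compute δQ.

262

Each factor contributes (exponent × relative error)² to (δQ/Q)²:
  (−½·δa/a)² = (-0.5×0.0570)² = 0.000812;  (½·δs/s)² = (0.5×0.00910)² = 2.07e-05;  (1·δw/w)² = (1×0.0440)² = 0.00194;  (1·δb/b)² = (1×0.0840)² = 0.00706
δQ/Q = √(0.00982) = 0.0991
Q = 2650, so δQ = 0.0991 × 2650 = 262.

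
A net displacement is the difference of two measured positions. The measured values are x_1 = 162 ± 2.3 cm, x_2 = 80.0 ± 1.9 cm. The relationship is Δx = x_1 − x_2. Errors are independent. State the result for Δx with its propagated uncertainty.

Sums and differences: (δΔx)² = Σ (cᵢ δxᵢ)².
  (δx_1)² = 5.29;  (δx_2)² = 3.61
δΔx = √(8.90) = 2.98 cm
Δx = 82.0 cm.

82.0 ± 2.98 cm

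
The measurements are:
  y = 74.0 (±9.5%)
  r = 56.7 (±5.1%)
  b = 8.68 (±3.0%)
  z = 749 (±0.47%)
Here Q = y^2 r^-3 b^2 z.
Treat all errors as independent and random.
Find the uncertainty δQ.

Each factor contributes (exponent × relative error)² to (δQ/Q)²:
  (2·δy/y)² = (2×0.0950)² = 0.0361;  (-3·δr/r)² = (-3×0.0510)² = 0.0234;  (2·δb/b)² = (2×0.0300)² = 0.00360;  (1·δz/z)² = (1×0.00470)² = 2.21e-05
δQ/Q = √(0.0631) = 0.251
Q = 1700, so δQ = 0.251 × 1700 = 426.

426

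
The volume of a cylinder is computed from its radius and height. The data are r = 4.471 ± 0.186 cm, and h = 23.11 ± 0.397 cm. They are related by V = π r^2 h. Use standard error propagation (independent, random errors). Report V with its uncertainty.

1451 ± 123 cm^3

Relative error in a monomial: (δV/V)² = Σ (nᵢ · δxᵢ/xᵢ)².
  (2·δr/r)² = (2×0.0416)² = 0.00692;  (1·δh/h)² = (1×0.0172)² = 0.000295
δV/V = √(0.00722) = 0.0850
V = 1451 cm^3, so δV = 0.0850 × 1451 = 123 cm^3.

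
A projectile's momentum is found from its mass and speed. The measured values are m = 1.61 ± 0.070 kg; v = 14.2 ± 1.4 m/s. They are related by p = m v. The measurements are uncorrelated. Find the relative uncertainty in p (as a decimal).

Products/powers → add relative errors in quadrature, weighted by exponent:
  (1·δm/m)² = (1×0.0435)² = 0.00189;  (1·δv/v)² = (1×0.0986)² = 0.00972
δp/p = √(0.0116) = 0.108

0.108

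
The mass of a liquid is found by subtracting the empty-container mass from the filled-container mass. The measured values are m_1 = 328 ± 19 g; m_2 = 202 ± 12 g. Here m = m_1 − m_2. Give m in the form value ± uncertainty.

Each term contributes (cᵢ δxᵢ)² to (δm)²:
  (δm_1)² = 361;  (δm_2)² = 144
δm = √(505) = 22.5 g
m = 126 g.

126 ± 22.5 g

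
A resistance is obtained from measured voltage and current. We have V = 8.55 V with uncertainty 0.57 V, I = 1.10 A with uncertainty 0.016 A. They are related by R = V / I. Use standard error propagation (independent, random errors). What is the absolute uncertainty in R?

For a monomial R ∝ V, I^-1, fractional errors add in quadrature:
  (1·δV/V)² = (1×0.0667)² = 0.00444;  (-1·δI/I)² = (-1×0.0145)² = 0.000212
δR/R = √(0.00466) = 0.0682
R = 7.77 Ω, so δR = 0.0682 × 7.77 = 0.530 Ω.

0.530 Ω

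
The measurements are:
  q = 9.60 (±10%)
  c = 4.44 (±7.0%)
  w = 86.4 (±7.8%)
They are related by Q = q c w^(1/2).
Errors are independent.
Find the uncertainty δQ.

Since Q is a product/quotient, work with relative uncertainties:
  (1·δq/q)² = (1×0.100)² = 0.0100;  (1·δc/c)² = (1×0.0700)² = 0.00490;  (½·δw/w)² = (0.5×0.0780)² = 0.00152
δQ/Q = √(0.0164) = 0.128
Q = 396, so δQ = 0.128 × 396 = 50.8.

50.8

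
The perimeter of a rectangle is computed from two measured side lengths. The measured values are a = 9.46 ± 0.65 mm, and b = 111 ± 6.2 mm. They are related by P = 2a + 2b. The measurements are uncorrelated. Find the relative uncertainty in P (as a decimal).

0.0518

P is a linear combination, so absolute uncertainties add in quadrature:
  (2·δa)² = 1.69;  (2·δb)² = 154
δP = √(155) = 12.5 mm
P = 241 mm, so δP/P = 12.5/241 = 0.0518.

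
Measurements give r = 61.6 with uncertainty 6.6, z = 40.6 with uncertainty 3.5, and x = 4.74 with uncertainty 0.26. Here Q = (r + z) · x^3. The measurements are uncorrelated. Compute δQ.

Let u = r + z = 102. δu = √(δr² + δz²) = √(43.6 + 12.2) = 7.47, so δu/u = 0.0731.
Q is then a monomial in u, x:
δQ/Q = √((δu/u)² + (3·δx/x)²) = √(0.00534 + 0.0271) = 0.180
Q = 10900, so δQ = 0.180 × 10900 = 1960.

1960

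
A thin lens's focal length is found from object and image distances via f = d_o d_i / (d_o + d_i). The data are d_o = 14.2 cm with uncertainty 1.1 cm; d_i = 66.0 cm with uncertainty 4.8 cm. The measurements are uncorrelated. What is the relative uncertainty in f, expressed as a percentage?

6.50%

∂f/∂d_o = (d_i/(d_o+d_i))² = 0.677;  ∂f/∂d_i = (d_o/(d_o+d_i))² = 0.0313
δf = √((∂f/∂d_o · δd_o)² + (∂f/∂d_i · δd_i)²) = √(0.555 + 0.0226) = 0.760 cm
f = 11.7 cm, so δf/f = 0.760/11.7 = 0.0650.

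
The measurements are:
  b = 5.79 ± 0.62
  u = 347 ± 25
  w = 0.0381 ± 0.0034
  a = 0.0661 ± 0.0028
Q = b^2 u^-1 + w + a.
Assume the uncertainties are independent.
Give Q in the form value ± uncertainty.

0.201 ± 0.0223

Let p = b^2·u^-1 = 0.0966. δp/p = √((2·δb/b)² + (-1·δu/u)²) = √(0.0459 + 0.00519) = 0.226, so δp = 0.0218.
Q = p + w + a: δQ = √(δp² + δw² + δa²) = √(0.000477 + 1.16e-05 + 7.84e-06) = 0.0223
Q = 0.201.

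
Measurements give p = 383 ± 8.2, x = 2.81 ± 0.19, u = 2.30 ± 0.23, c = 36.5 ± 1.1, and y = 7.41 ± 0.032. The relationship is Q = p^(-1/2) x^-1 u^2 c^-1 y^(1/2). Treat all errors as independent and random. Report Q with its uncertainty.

0.00717 ± 0.00153

Since Q is a product/quotient, work with relative uncertainties:
  (−½·δp/p)² = (-0.5×0.0214)² = 0.000115;  (-1·δx/x)² = (-1×0.0676)² = 0.00457;  (2·δu/u)² = (2×0.100)² = 0.0400;  (-1·δc/c)² = (-1×0.0301)² = 0.000908;  (½·δy/y)² = (0.5×0.00432)² = 4.66e-06
δQ/Q = √(0.0456) = 0.214
Q = 0.00717, so δQ = 0.214 × 0.00717 = 0.00153.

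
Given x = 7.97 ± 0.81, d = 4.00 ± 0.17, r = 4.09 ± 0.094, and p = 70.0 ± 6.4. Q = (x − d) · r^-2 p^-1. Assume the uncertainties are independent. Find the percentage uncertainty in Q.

23.2%

Let u = x − d = 3.97. δu = √(δx² + δd²) = √(0.656 + 0.0289) = 0.828, so δu/u = 0.208.
Q is then a monomial in u, r, p:
δQ/Q = √((δu/u)² + (-2·δr/r)² + (-1·δp/p)²) = √(0.0435 + 0.00211 + 0.00836) = 0.232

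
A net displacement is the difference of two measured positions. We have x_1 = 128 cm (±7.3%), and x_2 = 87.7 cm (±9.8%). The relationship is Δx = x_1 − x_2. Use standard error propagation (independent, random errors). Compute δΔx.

12.7 cm

Sums and differences: (δΔx)² = Σ (cᵢ δxᵢ)².
  (δx_1)² = 87.3;  (δx_2)² = 73.9
δΔx = √(161) = 12.7 cm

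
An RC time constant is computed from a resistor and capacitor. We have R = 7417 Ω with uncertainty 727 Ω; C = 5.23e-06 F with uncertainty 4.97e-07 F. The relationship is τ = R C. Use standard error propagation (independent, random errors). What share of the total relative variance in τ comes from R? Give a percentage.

(δτ/τ)² = (1·δR/R)² + (1·δC/C)²
  R term: (1×0.0980)² = 0.00961
  C term: (1×0.0950)² = 0.00903
Total = 0.0186. Share from R = 0.00961/0.0186 = 0.515.

51.5%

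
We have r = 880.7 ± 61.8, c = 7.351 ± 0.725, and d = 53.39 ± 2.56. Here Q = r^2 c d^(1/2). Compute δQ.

7.22e+06

Since Q is a product/quotient, work with relative uncertainties:
  (2·δr/r)² = (2×0.0702)² = 0.0197;  (1·δc/c)² = (1×0.0986)² = 0.00973;  (½·δd/d)² = (0.5×0.0479)² = 0.000575
δQ/Q = √(0.0300) = 0.173
Q = 4.166e+07, so δQ = 0.173 × 4.166e+07 = 7.22e+06.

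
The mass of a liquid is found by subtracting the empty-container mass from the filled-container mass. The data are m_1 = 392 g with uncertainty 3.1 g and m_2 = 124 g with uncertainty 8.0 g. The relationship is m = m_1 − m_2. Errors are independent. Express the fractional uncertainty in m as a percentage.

Absolute uncertainties add in quadrature for a linear combination:
  (δm_1)² = 9.61;  (δm_2)² = 64.0
δm = √(73.6) = 8.58 g
m = 268 g, so δm/m = 8.58/268 = 0.0320.

3.20%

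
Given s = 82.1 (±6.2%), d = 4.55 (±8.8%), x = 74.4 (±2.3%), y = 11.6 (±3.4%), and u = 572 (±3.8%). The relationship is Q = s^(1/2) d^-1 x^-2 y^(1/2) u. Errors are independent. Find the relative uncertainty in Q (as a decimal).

Since Q is a product/quotient, work with relative uncertainties:
  (½·δs/s)² = (0.5×0.0620)² = 0.000961;  (-1·δd/d)² = (-1×0.0880)² = 0.00774;  (-2·δx/x)² = (-2×0.0230)² = 0.00212;  (½·δy/y)² = (0.5×0.0340)² = 0.000289;  (1·δu/u)² = (1×0.0380)² = 0.00144
δQ/Q = √(0.0126) = 0.112

0.112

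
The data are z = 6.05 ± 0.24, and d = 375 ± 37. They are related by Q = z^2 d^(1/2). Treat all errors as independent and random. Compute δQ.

66.2

Q is a product of powers, so relative uncertainties combine in quadrature:
  (2·δz/z)² = (2×0.0397)² = 0.00629;  (½·δd/d)² = (0.5×0.0987)² = 0.00243
δQ/Q = √(0.00873) = 0.0934
Q = 709, so δQ = 0.0934 × 709 = 66.2.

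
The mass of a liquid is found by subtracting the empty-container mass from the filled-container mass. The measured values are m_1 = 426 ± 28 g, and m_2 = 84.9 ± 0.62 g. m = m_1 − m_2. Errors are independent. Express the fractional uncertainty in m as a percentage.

8.21%

m is a linear combination, so absolute uncertainties add in quadrature:
  (δm_1)² = 784;  (δm_2)² = 0.384
δm = √(784) = 28.0 g
m = 341 g, so δm/m = 28.0/341 = 0.0821.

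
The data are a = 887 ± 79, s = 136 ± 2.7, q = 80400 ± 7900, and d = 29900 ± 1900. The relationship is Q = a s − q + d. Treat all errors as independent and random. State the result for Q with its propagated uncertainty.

70100 ± 13700

Let p = a·s = 1.21e+05. δp/p = √((1·δa/a)² + (1·δs/s)²) = √(0.00793 + 0.000394) = 0.0913, so δp = 11000.
Q = p − q + d: δQ = √(δp² + δq² + δd²) = √(1.21e+08 + 6.24e+07 + 3.61e+06) = 13700
Q = 70100.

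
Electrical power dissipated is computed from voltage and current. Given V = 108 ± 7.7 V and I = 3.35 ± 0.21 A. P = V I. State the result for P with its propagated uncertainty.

362 ± 34.3 W

P is a product of powers, so relative uncertainties combine in quadrature:
  (1·δV/V)² = (1×0.0713)² = 0.00508;  (1·δI/I)² = (1×0.0627)² = 0.00393
δP/P = √(0.00901) = 0.0949
P = 362 W, so δP = 0.0949 × 362 = 34.3 W.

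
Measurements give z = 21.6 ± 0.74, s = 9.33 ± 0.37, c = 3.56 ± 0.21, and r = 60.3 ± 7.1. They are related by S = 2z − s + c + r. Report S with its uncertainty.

For a sum/difference, combine absolute errors in quadrature:
  (2·δz)² = 2.19;  (δs)² = 0.137;  (δc)² = 0.0441;  (δr)² = 50.4
δS = √(52.8) = 7.27
S = 97.7.

97.7 ± 7.27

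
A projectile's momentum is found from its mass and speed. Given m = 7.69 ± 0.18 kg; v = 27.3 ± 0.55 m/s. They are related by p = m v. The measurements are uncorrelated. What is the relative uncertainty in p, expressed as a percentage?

For a monomial p ∝ m, v, fractional errors add in quadrature:
  (1·δm/m)² = (1×0.0234)² = 0.000548;  (1·δv/v)² = (1×0.0201)² = 0.000406
δp/p = √(0.000954) = 0.0309

3.09%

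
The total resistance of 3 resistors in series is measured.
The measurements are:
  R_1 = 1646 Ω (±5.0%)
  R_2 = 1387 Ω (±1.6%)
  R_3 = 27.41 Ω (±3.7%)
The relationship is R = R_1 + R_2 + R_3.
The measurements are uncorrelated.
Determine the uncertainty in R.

Sums and differences: (δR)² = Σ (cᵢ δxᵢ)².
  (δR_1)² = 6770;  (δR_2)² = 492;  (δR_3)² = 1.03
δR = √(7270) = 85.2 Ω

85.2 Ω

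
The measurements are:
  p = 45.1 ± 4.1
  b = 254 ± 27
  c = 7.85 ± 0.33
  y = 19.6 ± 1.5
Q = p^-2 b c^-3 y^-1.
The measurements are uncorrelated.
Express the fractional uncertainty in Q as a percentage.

Since Q is a product/quotient, work with relative uncertainties:
  (-2·δp/p)² = (-2×0.0909)² = 0.0331;  (1·δb/b)² = (1×0.106)² = 0.0113;  (-3·δc/c)² = (-3×0.0420)² = 0.0159;  (-1·δy/y)² = (-1×0.0765)² = 0.00586
δQ/Q = √(0.0661) = 0.257

25.7%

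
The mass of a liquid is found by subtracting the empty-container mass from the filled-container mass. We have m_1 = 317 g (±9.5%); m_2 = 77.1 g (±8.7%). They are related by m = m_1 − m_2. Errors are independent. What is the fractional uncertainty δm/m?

0.129

For a sum/difference, combine absolute errors in quadrature:
  (δm_1)² = 907;  (δm_2)² = 45.0
δm = √(952) = 30.9 g
m = 240 g, so δm/m = 30.9/240 = 0.129.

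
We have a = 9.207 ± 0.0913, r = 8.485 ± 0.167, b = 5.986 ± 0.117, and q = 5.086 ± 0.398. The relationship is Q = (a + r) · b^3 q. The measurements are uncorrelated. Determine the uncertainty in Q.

1900

Let u = a + r = 17.69. δu = √(δa² + δr²) = √(0.00834 + 0.0279) = 0.190, so δu/u = 0.0108.
Q is then a monomial in u, b, q:
δQ/Q = √((δu/u)² + (3·δb/b)² + (1·δq/q)²) = √(0.000116 + 0.00344 + 0.00612) = 0.0984
Q = 19300, so δQ = 0.0984 × 19300 = 1900.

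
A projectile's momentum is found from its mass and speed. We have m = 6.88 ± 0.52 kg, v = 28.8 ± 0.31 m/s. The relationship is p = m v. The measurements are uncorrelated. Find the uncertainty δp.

15.1 kg·m/s

Since p is a product/quotient, work with relative uncertainties:
  (1·δm/m)² = (1×0.0756)² = 0.00571;  (1·δv/v)² = (1×0.0108)² = 0.000116
δp/p = √(0.00583) = 0.0763
p = 198 kg·m/s, so δp = 0.0763 × 198 = 15.1 kg·m/s.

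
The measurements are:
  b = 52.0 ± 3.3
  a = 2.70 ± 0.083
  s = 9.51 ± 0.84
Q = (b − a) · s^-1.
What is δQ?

0.575

Let u = b − a = 49.3. δu = √(δb² + δa²) = √(10.9 + 0.00689) = 3.30, so δu/u = 0.0670.
Q is then a monomial in u, s:
δQ/Q = √((δu/u)² + (-1·δs/s)²) = √(0.00448 + 0.00780) = 0.111
Q = 5.18, so δQ = 0.111 × 5.18 = 0.575.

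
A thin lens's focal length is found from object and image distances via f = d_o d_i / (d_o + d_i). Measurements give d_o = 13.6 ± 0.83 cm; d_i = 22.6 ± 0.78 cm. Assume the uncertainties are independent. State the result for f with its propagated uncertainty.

8.49 ± 0.342 cm

∂f/∂d_o = (d_i/(d_o+d_i))² = 0.390;  ∂f/∂d_i = (d_o/(d_o+d_i))² = 0.141
δf = √((∂f/∂d_o · δd_o)² + (∂f/∂d_i · δd_i)²) = √(0.105 + 0.0121) = 0.342 cm
f = 8.49 cm.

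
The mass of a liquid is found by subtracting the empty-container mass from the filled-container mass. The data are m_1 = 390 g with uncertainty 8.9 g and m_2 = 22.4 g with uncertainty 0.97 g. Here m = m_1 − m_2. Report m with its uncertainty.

m is a linear combination, so absolute uncertainties add in quadrature:
  (δm_1)² = 79.2;  (δm_2)² = 0.941
δm = √(80.2) = 8.95 g
m = 368 g.

368 ± 8.95 g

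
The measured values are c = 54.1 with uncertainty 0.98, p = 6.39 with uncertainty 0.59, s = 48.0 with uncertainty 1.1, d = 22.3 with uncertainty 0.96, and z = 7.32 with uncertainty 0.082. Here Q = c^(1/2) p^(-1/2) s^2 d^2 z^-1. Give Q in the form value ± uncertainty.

Each factor contributes (exponent × relative error)² to (δQ/Q)²:
  (½·δc/c)² = (0.5×0.0181)² = 8.2e-05;  (−½·δp/p)² = (-0.5×0.0923)² = 0.00213;  (2·δs/s)² = (2×0.0229)² = 0.00210;  (2·δd/d)² = (2×0.0430)² = 0.00741;  (-1·δz/z)² = (-1×0.0112)² = 0.000125
δQ/Q = √(0.0119) = 0.109
Q = 4.55e+05, so δQ = 0.109 × 4.55e+05 = 49600.

(4.55 ± 0.496) × 10^5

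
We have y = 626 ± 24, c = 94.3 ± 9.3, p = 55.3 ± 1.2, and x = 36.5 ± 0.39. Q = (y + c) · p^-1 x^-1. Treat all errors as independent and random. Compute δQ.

Let u = y + c = 720. δu = √(δy² + δc²) = √(576 + 86.5) = 25.7, so δu/u = 0.0357.
Q is then a monomial in u, p, x:
δQ/Q = √((δu/u)² + (-1·δp/p)² + (-1·δx/x)²) = √(0.00128 + 0.000471 + 0.000114) = 0.0432
Q = 0.357, so δQ = 0.0432 × 0.357 = 0.0154.

0.0154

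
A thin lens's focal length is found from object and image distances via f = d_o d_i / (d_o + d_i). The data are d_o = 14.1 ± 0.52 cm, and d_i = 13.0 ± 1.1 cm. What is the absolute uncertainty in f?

0.321 cm

∂f/∂d_o = (d_i/(d_o+d_i))² = 0.230;  ∂f/∂d_i = (d_o/(d_o+d_i))² = 0.271
δf = √((∂f/∂d_o · δd_o)² + (∂f/∂d_i · δd_i)²) = √(0.0143 + 0.0887) = 0.321 cm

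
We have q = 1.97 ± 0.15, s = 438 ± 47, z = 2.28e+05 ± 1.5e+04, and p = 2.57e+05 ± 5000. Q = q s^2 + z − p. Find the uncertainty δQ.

87500

Let w = q·s^2 = 3.78e+05. δw/w = √((1·δq/q)² + (2·δs/s)²) = √(0.00580 + 0.0461) = 0.228, so δw = 86100.
Q = w + z − p: δQ = √(δw² + δz² + δp²) = √(7.41e+09 + 2.25e+08 + 2.5e+07) = 87500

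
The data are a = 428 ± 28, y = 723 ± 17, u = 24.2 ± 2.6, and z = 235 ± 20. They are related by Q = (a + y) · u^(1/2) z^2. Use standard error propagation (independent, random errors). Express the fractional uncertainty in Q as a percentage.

Let w = a + y = 1150. δw = √(δa² + δy²) = √(784 + 289) = 32.8, so δw/w = 0.0285.
Q is then a monomial in w, u, z:
δQ/Q = √((δw/w)² + (½·δu/u)² + (2·δz/z)²) = √(0.000810 + 0.00289 + 0.0290) = 0.181

18.1%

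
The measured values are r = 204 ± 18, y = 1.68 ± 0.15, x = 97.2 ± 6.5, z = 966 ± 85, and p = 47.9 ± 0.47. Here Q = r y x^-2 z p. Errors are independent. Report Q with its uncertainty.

1680 ± 342

Relative error in a monomial: (δQ/Q)² = Σ (nᵢ · δxᵢ/xᵢ)².
  (1·δr/r)² = (1×0.0882)² = 0.00779;  (1·δy/y)² = (1×0.0893)² = 0.00797;  (-2·δx/x)² = (-2×0.0669)² = 0.0179;  (1·δz/z)² = (1×0.0880)² = 0.00774;  (1·δp/p)² = (1×0.00981)² = 9.63e-05
δQ/Q = √(0.0415) = 0.204
Q = 1680, so δQ = 0.204 × 1680 = 342.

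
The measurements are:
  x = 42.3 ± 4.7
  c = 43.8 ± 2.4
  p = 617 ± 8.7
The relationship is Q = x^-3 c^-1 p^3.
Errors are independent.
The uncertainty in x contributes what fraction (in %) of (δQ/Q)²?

(δQ/Q)² = (-3·δx/x)² + (-1·δc/c)² + (3·δp/p)²
  x term: (-3×0.111)² = 0.111
  c term: (-1×0.0548)² = 0.00300
  p term: (3×0.0141)² = 0.00179
Total = 0.116. Share from x = 0.111/0.116 = 0.959.

95.9%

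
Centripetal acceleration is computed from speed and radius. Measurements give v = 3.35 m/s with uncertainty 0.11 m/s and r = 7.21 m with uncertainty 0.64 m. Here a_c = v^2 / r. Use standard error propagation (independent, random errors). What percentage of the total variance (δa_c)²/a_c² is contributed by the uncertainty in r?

64.6%

(δa_c/a_c)² = (2·δv/v)² + (-1·δr/r)²
  v term: (2×0.0328)² = 0.00431
  r term: (-1×0.0888)² = 0.00788
Total = 0.0122. Share from r = 0.00788/0.0122 = 0.646.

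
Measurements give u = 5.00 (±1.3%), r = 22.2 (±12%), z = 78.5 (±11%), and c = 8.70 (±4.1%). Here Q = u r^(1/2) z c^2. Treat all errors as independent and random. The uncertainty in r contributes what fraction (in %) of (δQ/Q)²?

(δQ/Q)² = (1·δu/u)² + (½·δr/r)² + (1·δz/z)² + (2·δc/c)²
  u term: (1×0.0130)² = 0.000169
  r term: (0.5×0.120)² = 0.00360
  z term: (1×0.110)² = 0.0121
  c term: (2×0.0410)² = 0.00672
Total = 0.0226. Share from r = 0.00360/0.0226 = 0.159.

15.9%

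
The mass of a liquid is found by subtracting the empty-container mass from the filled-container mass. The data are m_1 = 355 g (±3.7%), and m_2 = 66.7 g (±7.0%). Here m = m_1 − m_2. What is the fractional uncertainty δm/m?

Absolute uncertainties add in quadrature for a linear combination:
  (δm_1)² = 173;  (δm_2)² = 21.8
δm = √(194) = 13.9 g
m = 288 g, so δm/m = 13.9/288 = 0.0484.

0.0484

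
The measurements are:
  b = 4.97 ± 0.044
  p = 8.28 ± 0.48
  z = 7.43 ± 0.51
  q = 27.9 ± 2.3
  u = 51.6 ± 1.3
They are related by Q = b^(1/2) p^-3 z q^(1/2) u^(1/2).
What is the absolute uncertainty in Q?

0.212

For a monomial Q ∝ b^(1/2), p^-3, z, q^(1/2), u^(1/2), fractional errors add in quadrature:
  (½·δb/b)² = (0.5×0.00885)² = 1.96e-05;  (-3·δp/p)² = (-3×0.0580)² = 0.0302;  (1·δz/z)² = (1×0.0686)² = 0.00471;  (½·δq/q)² = (0.5×0.0824)² = 0.00170;  (½·δu/u)² = (0.5×0.0252)² = 0.000159
δQ/Q = √(0.0368) = 0.192
Q = 1.11, so δQ = 0.192 × 1.11 = 0.212.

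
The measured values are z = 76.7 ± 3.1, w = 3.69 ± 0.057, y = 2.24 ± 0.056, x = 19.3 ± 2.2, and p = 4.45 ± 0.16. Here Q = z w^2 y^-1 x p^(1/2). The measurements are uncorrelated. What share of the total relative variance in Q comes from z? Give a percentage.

(δQ/Q)² = (1·δz/z)² + (2·δw/w)² + (-1·δy/y)² + (1·δx/x)² + (½·δp/p)²
  z term: (1×0.0404)² = 0.00163
  w term: (2×0.0154)² = 0.000954
  y term: (-1×0.0250)² = 0.000625
  x term: (1×0.114)² = 0.0130
  p term: (0.5×0.0360)² = 0.000323
Total = 0.0165. Share from z = 0.00163/0.0165 = 0.0988.

9.88%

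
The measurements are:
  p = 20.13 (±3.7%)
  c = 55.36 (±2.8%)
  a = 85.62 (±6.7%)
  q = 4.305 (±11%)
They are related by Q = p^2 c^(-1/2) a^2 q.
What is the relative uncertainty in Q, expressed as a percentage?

Each factor contributes (exponent × relative error)² to (δQ/Q)²:
  (2·δp/p)² = (2×0.0370)² = 0.00548;  (−½·δc/c)² = (-0.5×0.0280)² = 0.000196;  (2·δa/a)² = (2×0.0670)² = 0.0180;  (1·δq/q)² = (1×0.110)² = 0.0121
δQ/Q = √(0.0357) = 0.189

18.9%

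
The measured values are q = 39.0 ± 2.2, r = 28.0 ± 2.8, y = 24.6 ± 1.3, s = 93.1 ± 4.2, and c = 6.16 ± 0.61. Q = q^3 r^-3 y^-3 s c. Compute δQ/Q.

Relative error in a monomial: (δQ/Q)² = Σ (nᵢ · δxᵢ/xᵢ)².
  (3·δq/q)² = (3×0.0564)² = 0.0286;  (-3·δr/r)² = (-3×0.100)² = 0.0900;  (-3·δy/y)² = (-3×0.0528)² = 0.0251;  (1·δs/s)² = (1×0.0451)² = 0.00204;  (1·δc/c)² = (1×0.0990)² = 0.00981
δQ/Q = √(0.156) = 0.394

0.394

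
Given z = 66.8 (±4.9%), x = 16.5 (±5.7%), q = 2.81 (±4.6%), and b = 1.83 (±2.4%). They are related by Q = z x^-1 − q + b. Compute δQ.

0.334

Let p = z·x^-1 = 4.05. δp/p = √((1·δz/z)² + (-1·δx/x)²) = √(0.00240 + 0.00325) = 0.0752, so δp = 0.304.
Q = p − q + b: δQ = √(δp² + δq² + δb²) = √(0.0926 + 0.0167 + 0.00193) = 0.334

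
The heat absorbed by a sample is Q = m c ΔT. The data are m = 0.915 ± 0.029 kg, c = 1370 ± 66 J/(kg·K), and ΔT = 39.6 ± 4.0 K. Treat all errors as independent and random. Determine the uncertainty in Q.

Each factor contributes (exponent × relative error)² to (δQ/Q)²:
  (1·δm/m)² = (1×0.0317)² = 0.00100;  (1·δc/c)² = (1×0.0482)² = 0.00232;  (1·δΔT/ΔT)² = (1×0.101)² = 0.0102
δQ/Q = √(0.0135) = 0.116
Q = 49600 J, so δQ = 0.116 × 49600 = 5770 J.

5770 J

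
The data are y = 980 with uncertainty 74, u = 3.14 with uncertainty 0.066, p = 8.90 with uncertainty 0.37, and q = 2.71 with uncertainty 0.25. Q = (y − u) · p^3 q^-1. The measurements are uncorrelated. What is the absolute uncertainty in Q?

Let w = y − u = 977. δw = √(δy² + δu²) = √(5480 + 0.00436) = 74.0, so δw/w = 0.0758.
Q is then a monomial in w, p, q:
δQ/Q = √((δw/w)² + (3·δp/p)² + (-1·δq/q)²) = √(0.00574 + 0.0156 + 0.00851) = 0.173
Q = 2.54e+05, so δQ = 0.173 × 2.54e+05 = 43900.

43900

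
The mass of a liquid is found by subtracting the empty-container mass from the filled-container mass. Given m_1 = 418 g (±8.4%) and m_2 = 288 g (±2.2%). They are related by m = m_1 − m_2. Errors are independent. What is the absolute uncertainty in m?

Each term contributes (cᵢ δxᵢ)² to (δm)²:
  (δm_1)² = 1230;  (δm_2)² = 40.1
δm = √(1270) = 35.7 g

35.7 g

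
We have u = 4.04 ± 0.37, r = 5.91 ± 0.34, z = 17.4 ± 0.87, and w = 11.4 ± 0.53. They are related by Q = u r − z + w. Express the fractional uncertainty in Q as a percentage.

Let p = u·r = 23.9. δp/p = √((1·δu/u)² + (1·δr/r)²) = √(0.00839 + 0.00331) = 0.108, so δp = 2.58.
Q = p − z + w: δQ = √(δp² + δz² + δw²) = √(6.67 + 0.757 + 0.281) = 2.78
Q = 17.9, so δQ/Q = 2.78/17.9 = 0.155.

15.5%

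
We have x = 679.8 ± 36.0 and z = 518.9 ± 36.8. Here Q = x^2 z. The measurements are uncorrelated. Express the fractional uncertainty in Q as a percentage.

12.7%

Each factor contributes (exponent × relative error)² to (δQ/Q)²:
  (2·δx/x)² = (2×0.0530)² = 0.0112;  (1·δz/z)² = (1×0.0709)² = 0.00503
δQ/Q = √(0.0162) = 0.127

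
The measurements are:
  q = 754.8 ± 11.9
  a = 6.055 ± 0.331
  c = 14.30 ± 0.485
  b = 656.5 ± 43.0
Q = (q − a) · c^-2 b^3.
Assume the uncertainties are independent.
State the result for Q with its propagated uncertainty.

Let u = q − a = 748.7. δu = √(δq² + δa²) = √(142 + 0.110) = 11.9, so δu/u = 0.0159.
Q is then a monomial in u, c, b:
δQ/Q = √((δu/u)² + (-2·δc/c)² + (3·δb/b)²) = √(0.000253 + 0.00460 + 0.0386) = 0.208
Q = 1.036e+09, so δQ = 0.208 × 1.036e+09 = 2.16e+08.

(1.036 ± 0.216) × 10^9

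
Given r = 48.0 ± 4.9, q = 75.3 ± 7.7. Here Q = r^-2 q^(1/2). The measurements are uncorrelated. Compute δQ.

0.000793

For a monomial Q ∝ r^-2, q^(1/2), fractional errors add in quadrature:
  (-2·δr/r)² = (-2×0.102)² = 0.0417;  (½·δq/q)² = (0.5×0.102)² = 0.00261
δQ/Q = √(0.0443) = 0.210
Q = 0.00377, so δQ = 0.210 × 0.00377 = 0.000793.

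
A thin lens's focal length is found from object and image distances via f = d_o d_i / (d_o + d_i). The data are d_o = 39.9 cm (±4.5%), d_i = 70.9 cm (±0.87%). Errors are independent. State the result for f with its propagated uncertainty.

∂f/∂d_o = (d_i/(d_o+d_i))² = 0.409;  ∂f/∂d_i = (d_o/(d_o+d_i))² = 0.130
δf = √((∂f/∂d_o · δd_o)² + (∂f/∂d_i · δd_i)²) = √(0.541 + 0.00640) = 0.740 cm
f = 25.5 cm.

25.5 ± 0.740 cm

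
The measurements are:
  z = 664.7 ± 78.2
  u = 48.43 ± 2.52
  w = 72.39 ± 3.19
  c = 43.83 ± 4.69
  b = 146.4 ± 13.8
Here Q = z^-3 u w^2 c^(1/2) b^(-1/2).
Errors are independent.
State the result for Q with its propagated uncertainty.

Each factor contributes (exponent × relative error)² to (δQ/Q)²:
  (-3·δz/z)² = (-3×0.118)² = 0.125;  (1·δu/u)² = (1×0.0520)² = 0.00271;  (2·δw/w)² = (2×0.0441)² = 0.00777;  (½·δc/c)² = (0.5×0.107)² = 0.00286;  (−½·δb/b)² = (-0.5×0.0943)² = 0.00222
δQ/Q = √(0.140) = 0.374
Q = 0.0004728, so δQ = 0.374 × 0.0004728 = 0.000177.

0.0004728 ± 0.000177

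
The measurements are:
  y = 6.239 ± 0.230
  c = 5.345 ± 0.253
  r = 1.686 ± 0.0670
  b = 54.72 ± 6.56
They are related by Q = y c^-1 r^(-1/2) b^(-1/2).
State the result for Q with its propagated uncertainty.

0.1215 ± 0.0106

Q is a product of powers, so relative uncertainties combine in quadrature:
  (1·δy/y)² = (1×0.0369)² = 0.00136;  (-1·δc/c)² = (-1×0.0473)² = 0.00224;  (−½·δr/r)² = (-0.5×0.0397)² = 0.000395;  (−½·δb/b)² = (-0.5×0.120)² = 0.00359
δQ/Q = √(0.00759) = 0.0871
Q = 0.1215, so δQ = 0.0871 × 0.1215 = 0.0106.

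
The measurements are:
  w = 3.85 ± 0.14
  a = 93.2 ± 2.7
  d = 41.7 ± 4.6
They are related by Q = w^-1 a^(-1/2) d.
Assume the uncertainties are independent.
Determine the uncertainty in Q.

Products/powers → add relative errors in quadrature, weighted by exponent:
  (-1·δw/w)² = (-1×0.0364)² = 0.00132;  (−½·δa/a)² = (-0.5×0.0290)² = 0.000210;  (1·δd/d)² = (1×0.110)² = 0.0122
δQ/Q = √(0.0137) = 0.117
Q = 1.12, so δQ = 0.117 × 1.12 = 0.131.

0.131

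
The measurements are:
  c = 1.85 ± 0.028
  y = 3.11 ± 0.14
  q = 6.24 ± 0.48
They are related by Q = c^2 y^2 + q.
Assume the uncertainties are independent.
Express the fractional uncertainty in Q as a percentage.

Let p = c^2·y^2 = 33.1. δp/p = √((2·δc/c)² + (2·δy/y)²) = √(0.000916 + 0.00811) = 0.0950, so δp = 3.14.
Q = p + q: δQ = √(δp² + δq²) = √(9.89 + 0.230) = 3.18
Q = 39.3, so δQ/Q = 3.18/39.3 = 0.0808.

8.08%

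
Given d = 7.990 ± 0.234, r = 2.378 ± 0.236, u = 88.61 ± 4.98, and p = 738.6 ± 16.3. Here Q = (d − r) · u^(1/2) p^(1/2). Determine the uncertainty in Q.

Let w = d − r = 5.612. δw = √(δd² + δr²) = √(0.0548 + 0.0557) = 0.332, so δw/w = 0.0592.
Q is then a monomial in w, u, p:
δQ/Q = √((δw/w)² + (½·δu/u)² + (½·δp/p)²) = √(0.00351 + 0.000790 + 0.000122) = 0.0665
Q = 1436, so δQ = 0.0665 × 1436 = 95.4.

95.4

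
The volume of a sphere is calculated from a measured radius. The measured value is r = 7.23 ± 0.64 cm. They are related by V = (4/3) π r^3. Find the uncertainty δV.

420 cm^3

V is a product of powers, so relative uncertainties combine in quadrature:
  (3·δr/r)² = (3×0.0885)² = 0.0705
δV/V = √(0.0705) = 0.266
V = 1580 cm^3, so δV = 0.266 × 1580 = 420 cm^3.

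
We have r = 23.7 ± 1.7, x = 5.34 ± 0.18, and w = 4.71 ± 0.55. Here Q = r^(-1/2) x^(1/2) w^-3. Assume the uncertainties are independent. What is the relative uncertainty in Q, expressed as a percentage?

35.3%

Since Q is a product/quotient, work with relative uncertainties:
  (−½·δr/r)² = (-0.5×0.0717)² = 0.00129;  (½·δx/x)² = (0.5×0.0337)² = 0.000284;  (-3·δw/w)² = (-3×0.117)² = 0.123
δQ/Q = √(0.124) = 0.353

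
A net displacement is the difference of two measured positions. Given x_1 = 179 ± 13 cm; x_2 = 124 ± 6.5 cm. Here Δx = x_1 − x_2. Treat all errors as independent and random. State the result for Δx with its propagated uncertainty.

Δx is a linear combination, so absolute uncertainties add in quadrature:
  (δx_1)² = 169;  (δx_2)² = 42.2
δΔx = √(211) = 14.5 cm
Δx = 55.0 cm.

55.0 ± 14.5 cm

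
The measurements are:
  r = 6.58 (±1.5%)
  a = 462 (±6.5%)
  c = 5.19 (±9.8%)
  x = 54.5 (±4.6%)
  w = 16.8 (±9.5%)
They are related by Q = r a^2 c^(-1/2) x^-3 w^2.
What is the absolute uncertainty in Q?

Q is a product of powers, so relative uncertainties combine in quadrature:
  (1·δr/r)² = (1×0.0150)² = 0.000225;  (2·δa/a)² = (2×0.0650)² = 0.0169;  (−½·δc/c)² = (-0.5×0.0980)² = 0.00240;  (-3·δx/x)² = (-3×0.0460)² = 0.0190;  (2·δw/w)² = (2×0.0950)² = 0.0361
δQ/Q = √(0.0747) = 0.273
Q = 1070, so δQ = 0.273 × 1070 = 294.

294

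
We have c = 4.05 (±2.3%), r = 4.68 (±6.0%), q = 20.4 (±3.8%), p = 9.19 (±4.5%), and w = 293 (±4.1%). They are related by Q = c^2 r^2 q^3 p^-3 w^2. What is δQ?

Relative error in a monomial: (δQ/Q)² = Σ (nᵢ · δxᵢ/xᵢ)².
  (2·δc/c)² = (2×0.0230)² = 0.00212;  (2·δr/r)² = (2×0.0600)² = 0.0144;  (3·δq/q)² = (3×0.0380)² = 0.0130;  (-3·δp/p)² = (-3×0.0450)² = 0.0182;  (2·δw/w)² = (2×0.0410)² = 0.00672
δQ/Q = √(0.0545) = 0.233
Q = 3.37e+08, so δQ = 0.233 × 3.37e+08 = 7.87e+07.

7.87e+07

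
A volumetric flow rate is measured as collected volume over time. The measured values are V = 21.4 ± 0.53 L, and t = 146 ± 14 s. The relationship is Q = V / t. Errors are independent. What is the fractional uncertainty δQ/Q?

0.0990

Each factor contributes (exponent × relative error)² to (δQ/Q)²:
  (1·δV/V)² = (1×0.0248)² = 0.000613;  (-1·δt/t)² = (-1×0.0959)² = 0.00919
δQ/Q = √(0.00981) = 0.0990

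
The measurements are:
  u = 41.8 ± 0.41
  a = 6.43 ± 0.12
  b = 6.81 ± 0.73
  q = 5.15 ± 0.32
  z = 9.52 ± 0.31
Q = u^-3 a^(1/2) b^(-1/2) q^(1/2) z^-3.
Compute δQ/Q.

Since Q is a product/quotient, work with relative uncertainties:
  (-3·δu/u)² = (-3×0.00981)² = 0.000866;  (½·δa/a)² = (0.5×0.0187)² = 8.71e-05;  (−½·δb/b)² = (-0.5×0.107)² = 0.00287;  (½·δq/q)² = (0.5×0.0621)² = 0.000965;  (-3·δz/z)² = (-3×0.0326)² = 0.00954
δQ/Q = √(0.0143) = 0.120

0.120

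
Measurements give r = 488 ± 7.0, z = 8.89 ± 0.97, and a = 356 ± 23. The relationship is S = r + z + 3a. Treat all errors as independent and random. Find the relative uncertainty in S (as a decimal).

Each term contributes (cᵢ δxᵢ)² to (δS)²:
  (δr)² = 49.0;  (δz)² = 0.941;  (3·δa)² = 4760
δS = √(4810) = 69.4
S = 1560, so δS/S = 69.4/1560 = 0.0443.

0.0443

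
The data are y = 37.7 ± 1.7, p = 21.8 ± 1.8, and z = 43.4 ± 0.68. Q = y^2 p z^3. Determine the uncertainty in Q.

3.32e+08

Since Q is a product/quotient, work with relative uncertainties:
  (2·δy/y)² = (2×0.0451)² = 0.00813;  (1·δp/p)² = (1×0.0826)² = 0.00682;  (3·δz/z)² = (3×0.0157)² = 0.00221
δQ/Q = √(0.0172) = 0.131
Q = 2.53e+09, so δQ = 0.131 × 2.53e+09 = 3.32e+08.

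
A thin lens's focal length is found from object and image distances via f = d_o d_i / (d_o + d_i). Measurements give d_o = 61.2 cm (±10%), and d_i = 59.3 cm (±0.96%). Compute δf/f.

0.0495

∂f/∂d_o = (d_i/(d_o+d_i))² = 0.242;  ∂f/∂d_i = (d_o/(d_o+d_i))² = 0.258
δf = √((∂f/∂d_o · δd_o)² + (∂f/∂d_i · δd_i)²) = √(2.20 + 0.0216) = 1.49 cm
f = 30.1 cm, so δf/f = 1.49/30.1 = 0.0495.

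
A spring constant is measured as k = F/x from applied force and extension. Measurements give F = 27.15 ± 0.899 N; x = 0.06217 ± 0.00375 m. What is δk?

Relative error in a monomial: (δk/k)² = Σ (nᵢ · δxᵢ/xᵢ)².
  (1·δF/F)² = (1×0.0331)² = 0.00110;  (-1·δx/x)² = (-1×0.0603)² = 0.00364
δk/k = √(0.00473) = 0.0688
k = 436.7 N/m, so δk = 0.0688 × 436.7 = 30.0 N/m.

30.0 N/m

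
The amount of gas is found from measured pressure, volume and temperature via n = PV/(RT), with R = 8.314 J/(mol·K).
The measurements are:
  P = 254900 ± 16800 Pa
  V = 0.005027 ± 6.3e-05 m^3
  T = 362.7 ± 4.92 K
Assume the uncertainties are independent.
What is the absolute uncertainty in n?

0.0291 mol

Each factor contributes (exponent × relative error)² to (δn/n)²:
  (1·δP/P)² = (1×0.0659)² = 0.00434;  (1·δV/V)² = (1×0.0125)² = 0.000157;  (-1·δT/T)² = (-1×0.0136)² = 0.000184
δn/n = √(0.00468) = 0.0684
n = 0.4249 mol, so δn = 0.0684 × 0.4249 = 0.0291 mol.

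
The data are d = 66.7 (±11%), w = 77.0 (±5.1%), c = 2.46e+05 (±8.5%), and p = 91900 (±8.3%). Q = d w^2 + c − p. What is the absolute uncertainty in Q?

63400

Let h = d·w^2 = 3.95e+05. δh/h = √((1·δd/d)² + (2·δw/w)²) = √(0.0121 + 0.0104) = 0.150, so δh = 59300.
Q = h + c − p: δQ = √(δh² + δc² + δp²) = √(3.52e+09 + 4.37e+08 + 5.82e+07) = 63400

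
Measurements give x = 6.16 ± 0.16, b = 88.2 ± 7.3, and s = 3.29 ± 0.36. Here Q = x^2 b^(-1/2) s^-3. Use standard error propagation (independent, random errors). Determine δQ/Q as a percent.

For a monomial Q ∝ x^2, b^(-1/2), s^-3, fractional errors add in quadrature:
  (2·δx/x)² = (2×0.0260)² = 0.00270;  (−½·δb/b)² = (-0.5×0.0828)² = 0.00171;  (-3·δs/s)² = (-3×0.109)² = 0.108
δQ/Q = √(0.112) = 0.335

33.5%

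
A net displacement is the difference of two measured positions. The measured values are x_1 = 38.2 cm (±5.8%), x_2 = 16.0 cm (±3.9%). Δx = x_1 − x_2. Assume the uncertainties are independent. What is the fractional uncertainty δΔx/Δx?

0.104

Δx is a linear combination, so absolute uncertainties add in quadrature:
  (δx_1)² = 4.91;  (δx_2)² = 0.389
δΔx = √(5.30) = 2.30 cm
Δx = 22.2 cm, so δΔx/Δx = 2.30/22.2 = 0.104.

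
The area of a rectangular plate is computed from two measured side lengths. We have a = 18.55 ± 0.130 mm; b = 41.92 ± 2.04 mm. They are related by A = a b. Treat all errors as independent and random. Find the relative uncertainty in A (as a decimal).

A is a product of powers, so relative uncertainties combine in quadrature:
  (1·δa/a)² = (1×0.00701)² = 4.91e-05;  (1·δb/b)² = (1×0.0487)² = 0.00237
δA/A = √(0.00242) = 0.0492

0.0492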